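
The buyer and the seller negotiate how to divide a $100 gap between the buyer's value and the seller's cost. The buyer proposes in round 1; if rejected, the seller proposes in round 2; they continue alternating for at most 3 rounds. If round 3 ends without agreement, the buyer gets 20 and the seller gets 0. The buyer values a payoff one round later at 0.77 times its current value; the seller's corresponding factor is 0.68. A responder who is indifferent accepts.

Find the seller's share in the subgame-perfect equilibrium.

Round 3 (the buyer proposes): rejection yields 0 for the seller; the buyer offers 0 and keeps 100.
Round 2 (the seller proposes): the buyer can get 100 next round, worth 0.77 × 100 = 77 now, so the seller offers 77, keeping 23.
Round 1 (the buyer proposes): the seller can get 23 next round, worth 0.68 × 23 = 15.64 now; the buyer offers that and keeps 84.36.

15.64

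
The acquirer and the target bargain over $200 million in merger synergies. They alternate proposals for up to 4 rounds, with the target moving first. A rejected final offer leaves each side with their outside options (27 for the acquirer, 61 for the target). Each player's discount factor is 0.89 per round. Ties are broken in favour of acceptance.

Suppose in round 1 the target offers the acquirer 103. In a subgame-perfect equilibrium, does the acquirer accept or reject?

Reject

Round 4 (the acquirer proposes): the target gets 61 if talks fail, so the acquirer offers 61 and keeps 139.
Round 3 (the target proposes): the acquirer can get 139 next round, worth 0.89 × 139 = 123.71 now, so the target offers 123.71, keeping 76.29.
Round 2 (the acquirer proposes): the target can get 76.29 next round, worth 0.89 × 76.29 = 67.8981 now. The acquirer offers 67.8981 and keeps 200 − 67.8981 = 132.1019.
So by rejecting in round 1, the acquirer gets 132.1019 next round, worth 0.89 × 132.1019 = 117.570691 now.
Offer 103 < 117.570691, so the acquirer rejects.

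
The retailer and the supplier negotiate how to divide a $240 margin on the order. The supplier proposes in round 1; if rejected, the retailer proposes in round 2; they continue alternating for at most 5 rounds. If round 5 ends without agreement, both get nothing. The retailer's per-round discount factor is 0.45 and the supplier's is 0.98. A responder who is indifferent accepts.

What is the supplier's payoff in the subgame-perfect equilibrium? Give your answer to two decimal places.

236.89

Round 5 (the supplier proposes): rejection yields 0 for the retailer; the supplier offers 0 and keeps 240.
Round 4 (the retailer proposes): the supplier can get 240 next round, worth 0.98 × 240 = 235.2 now, so the retailer offers 235.2, keeping 4.8.
Round 3 (the supplier proposes): the retailer can get 4.8 next round, worth 0.45 × 4.8 = 2.16 now, so the supplier offers 2.16, keeping 237.84.
Round 2 (the retailer proposes): the supplier can get 237.84 next round, worth 0.98 × 237.84 = 233.0832 now. The retailer offers 233.0832 and keeps 240 − 233.0832 = 6.9168.
Round 1 (the supplier proposes): the retailer can get 6.9168 next round, worth 0.45 × 6.9168 = 3.11256 now, so the supplier offers 3.11256, keeping 236.88744.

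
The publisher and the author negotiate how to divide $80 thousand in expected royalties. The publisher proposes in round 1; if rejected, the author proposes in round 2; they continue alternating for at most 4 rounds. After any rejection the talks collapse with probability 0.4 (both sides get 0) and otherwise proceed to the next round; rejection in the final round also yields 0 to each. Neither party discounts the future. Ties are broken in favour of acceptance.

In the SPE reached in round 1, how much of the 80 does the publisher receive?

43.52

Round 4 (the author proposes): the publisher will accept anything ≥ 0, so the author offers 0 and keeps 80.
Round 3 (the publisher proposes): rejecting gives the author an expected 0.6 × 80 = 48. The publisher offers 48 and keeps 80 − 48 = 32.
Round 2 (the author proposes): rejecting gives the publisher an expected 0.6 × 32 = 19.2, so the author offers 19.2, keeping 60.8.
Round 1 (the publisher proposes): rejecting gives the author an expected 0.6 × 60.8 = 36.48; the publisher offers that and keeps 43.52.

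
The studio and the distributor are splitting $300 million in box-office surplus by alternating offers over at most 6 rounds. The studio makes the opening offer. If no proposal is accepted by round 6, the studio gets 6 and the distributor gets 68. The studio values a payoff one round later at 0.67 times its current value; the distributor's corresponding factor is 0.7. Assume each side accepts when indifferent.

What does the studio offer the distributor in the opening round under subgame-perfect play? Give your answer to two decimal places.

By backward induction:
Round 6 (the distributor proposes): the studio gets 6 if talks fail, so the distributor offers 6 and keeps 294.
Round 5 (the studio proposes): the distributor can get 294 next round, worth 0.7 × 294 = 205.8 now; the studio offers that and keeps 94.2.
Round 4 (the distributor proposes): the studio can get 94.2 next round, worth 0.67 × 94.2 = 63.114 now; the distributor offers that and keeps 236.886.
Round 3 (the studio proposes): the distributor can get 236.886 next round, worth 0.7 × 236.886 = 165.8202 now, so the studio offers 165.8202, keeping 134.1798.
Round 2 (the distributor proposes): the studio can get 134.1798 next round, worth 0.67 × 134.1798 = 89.900466 now, so the distributor offers 89.900466, keeping 210.099534.
Round 1 (the studio proposes): the distributor can get 210.099534 next round, worth 0.7 × 210.099534 = 147.0696738 now. The studio offers 147.0696738 and keeps 300 − 147.0696738 = 152.9303262.

147.07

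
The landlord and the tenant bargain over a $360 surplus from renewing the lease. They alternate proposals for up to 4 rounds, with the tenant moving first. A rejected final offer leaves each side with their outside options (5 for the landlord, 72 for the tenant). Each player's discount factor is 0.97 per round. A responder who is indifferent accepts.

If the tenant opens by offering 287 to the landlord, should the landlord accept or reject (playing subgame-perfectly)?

Round 4 (the landlord proposes): the tenant gets 72 if talks fail, so the landlord offers 72 and keeps 288.
Round 3 (the tenant proposes): the landlord can get 288 next round, worth 0.97 × 288 = 279.36 now, so the tenant offers 279.36, keeping 80.64.
Round 2 (the landlord proposes): the tenant can get 80.64 next round, worth 0.97 × 80.64 = 78.2208 now; the landlord offers that and keeps 281.7792.
So by rejecting in round 1, the landlord gets 281.7792 next round, worth 0.97 × 281.7792 = 273.325824 now.
Offer 287 ≥ 273.325824, so the landlord accepts.

Accept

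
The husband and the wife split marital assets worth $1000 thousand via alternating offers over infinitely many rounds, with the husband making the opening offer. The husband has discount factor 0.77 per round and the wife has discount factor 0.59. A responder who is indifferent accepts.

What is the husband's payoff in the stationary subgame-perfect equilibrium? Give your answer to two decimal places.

When the husband proposes, the wife accepts any offer worth at least 0.59 times what the wife would get by proposing next round; and vice versa.
This gives x = 1000 − 0.59y and y = 1000 − 0.77x, where x and y are each side's share when it proposes.
Hence (1 − 0.59·0.77)x = 1000(1 − 0.59), i.e. 0.5457·x = 410.
x ≈ 751.3286; the wife's share is 1000 − x ≈ 248.6714.

751.33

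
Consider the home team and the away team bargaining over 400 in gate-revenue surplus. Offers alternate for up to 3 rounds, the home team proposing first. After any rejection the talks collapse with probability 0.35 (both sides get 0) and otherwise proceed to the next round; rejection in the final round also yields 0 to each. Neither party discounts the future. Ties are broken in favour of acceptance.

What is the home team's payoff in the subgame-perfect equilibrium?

Round 3 (the home team proposes): the away team will accept anything ≥ 0, so the home team offers 0 and keeps 400.
Round 2 (the away team proposes): rejecting gives the home team an expected 0.65 × 400 = 260; the away team offers that and keeps 140.
Round 1 (the home team proposes): rejecting gives the away team an expected 0.65 × 140 = 91, so the home team offers 91, keeping 309.

309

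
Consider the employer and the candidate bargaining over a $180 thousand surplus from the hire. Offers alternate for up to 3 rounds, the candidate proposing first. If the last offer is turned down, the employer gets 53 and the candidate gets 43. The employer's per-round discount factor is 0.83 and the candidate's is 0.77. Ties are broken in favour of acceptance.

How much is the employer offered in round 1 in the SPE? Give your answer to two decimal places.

68.23

Round 3 (the candidate proposes): the employer gets 53 if talks fail, so the candidate offers 53 and keeps 127.
Round 2 (the employer proposes): the candidate can get 127 next round, worth 0.77 × 127 = 97.79 now, so the employer offers 97.79, keeping 82.21.
Round 1 (the candidate proposes): the employer can get 82.21 next round, worth 0.83 × 82.21 = 68.2343 now; the candidate offers that and keeps 111.7657.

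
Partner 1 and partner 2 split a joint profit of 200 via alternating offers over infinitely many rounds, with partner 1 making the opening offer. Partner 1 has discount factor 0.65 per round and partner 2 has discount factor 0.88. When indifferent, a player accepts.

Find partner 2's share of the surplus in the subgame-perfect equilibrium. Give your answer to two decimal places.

Let x be partner 1's share when partner 1 proposes and y be partner 2's share when partner 2 proposes.
Partner 2 accepts iff offered ≥ 0.88·y, so x = 200 − 0.88y. Symmetrically y = 200 − 0.65x.
Substituting: x = 200 − 0.88(200 − 0.65x), giving x(1 − 0.65·0.88) = 200(1 − 0.88).
So x = 200 × 0.12 / 0.428 ≈ 56.0748, and partner 2 receives 200 − x ≈ 143.9252.

143.93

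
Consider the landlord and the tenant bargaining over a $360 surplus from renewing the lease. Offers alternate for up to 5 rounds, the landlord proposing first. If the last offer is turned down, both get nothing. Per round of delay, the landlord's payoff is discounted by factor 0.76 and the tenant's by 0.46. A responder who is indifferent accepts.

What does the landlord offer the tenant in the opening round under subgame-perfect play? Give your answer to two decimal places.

53.64

Round 5 (the landlord proposes): the tenant will accept anything ≥ 0, so the landlord offers 0 and keeps 360.
Round 4 (the tenant proposes): the landlord can get 360 next round, worth 0.76 × 360 = 273.6 now; the tenant offers that and keeps 86.4.
Round 3 (the landlord proposes): the tenant can get 86.4 next round, worth 0.46 × 86.4 = 39.744 now; the landlord offers that and keeps 320.256.
Round 2 (the tenant proposes): the landlord can get 320.256 next round, worth 0.76 × 320.256 = 243.39456 now, so the tenant offers 243.39456, keeping 116.60544.
Round 1 (the landlord proposes): the tenant can get 116.60544 next round, worth 0.46 × 116.60544 = 53.6385024 now; the landlord offers that and keeps 306.3614976.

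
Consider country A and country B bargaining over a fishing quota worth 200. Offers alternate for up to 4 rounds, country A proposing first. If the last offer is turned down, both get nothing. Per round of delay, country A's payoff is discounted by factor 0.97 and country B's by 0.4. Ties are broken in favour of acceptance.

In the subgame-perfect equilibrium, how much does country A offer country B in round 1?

33.44

Solve by backward induction from round 4.
Round 4 (country B proposes): country A will accept anything ≥ 0, so country B offers 0 and keeps 200.
Round 3 (country A proposes): country B can get 200 next round, worth 0.4 × 200 = 80 now; country A offers that and keeps 120.
Round 2 (country B proposes): country A can get 120 next round, worth 0.97 × 120 = 116.4 now. Country B offers 116.4 and keeps 200 − 116.4 = 83.6.
Round 1 (country A proposes): country B can get 83.6 next round, worth 0.4 × 83.6 = 33.44 now; country A offers that and keeps 166.56.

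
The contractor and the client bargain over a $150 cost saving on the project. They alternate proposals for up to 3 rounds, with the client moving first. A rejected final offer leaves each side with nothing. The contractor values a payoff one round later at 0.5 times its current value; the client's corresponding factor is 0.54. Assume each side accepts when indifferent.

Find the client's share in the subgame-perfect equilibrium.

Round 3 (the client proposes): the contractor will accept anything ≥ 0, so the client offers 0 and keeps 150.
Round 2 (the contractor proposes): the client can get 150 next round, worth 0.54 × 150 = 81 now; the contractor offers that and keeps 69.
Round 1 (the client proposes): the contractor can get 69 next round, worth 0.5 × 69 = 34.5 now. The client offers 34.5 and keeps 150 − 34.5 = 115.5.

115.5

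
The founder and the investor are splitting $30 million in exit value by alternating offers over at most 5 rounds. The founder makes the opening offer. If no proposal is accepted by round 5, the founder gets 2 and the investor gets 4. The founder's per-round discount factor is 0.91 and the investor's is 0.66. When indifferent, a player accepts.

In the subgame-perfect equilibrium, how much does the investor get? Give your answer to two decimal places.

4.30

Round 5 (the founder proposes): the investor gets 4 if talks fail, so the founder offers 4 and keeps 26.
Round 4 (the investor proposes): the founder can get 26 next round, worth 0.91 × 26 = 23.66 now; the investor offers that and keeps 6.34.
Round 3 (the founder proposes): the investor can get 6.34 next round, worth 0.66 × 6.34 = 4.1844 now; the founder offers that and keeps 25.8156.
Round 2 (the investor proposes): the founder can get 25.8156 next round, worth 0.91 × 25.8156 = 23.492196 now, so the investor offers 23.492196, keeping 6.507804.
Round 1 (the founder proposes): the investor can get 6.507804 next round, worth 0.66 × 6.507804 = 4.29515064 now; the founder offers that and keeps 25.70484936.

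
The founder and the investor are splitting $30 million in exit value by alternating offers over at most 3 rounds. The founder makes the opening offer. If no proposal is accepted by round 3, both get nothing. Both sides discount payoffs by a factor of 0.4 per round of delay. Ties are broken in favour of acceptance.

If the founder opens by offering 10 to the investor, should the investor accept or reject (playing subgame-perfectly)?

Accept

Work out the investor's continuation value if the offer is rejected.
Round 3 (the founder proposes): rejection yields 0 for the investor; the founder offers 0 and keeps 30.
Round 2 (the investor proposes): the founder can get 30 next round, worth 0.4 × 30 = 12 now, so the investor offers 12, keeping 18.
So by rejecting in round 1, the investor gets 18 next round, worth 0.4 × 18 = 7.2 now.
Offer 10 ≥ 7.2, so the investor accepts.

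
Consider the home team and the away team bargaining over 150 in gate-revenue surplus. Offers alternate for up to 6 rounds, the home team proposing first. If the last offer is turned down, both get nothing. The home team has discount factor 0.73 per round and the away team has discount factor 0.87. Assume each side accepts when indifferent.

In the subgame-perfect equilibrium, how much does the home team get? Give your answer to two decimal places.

By backward induction:
Round 6 (the away team proposes): rejection yields 0 for the home team; the away team offers 0 and keeps 150.
Round 5 (the home team proposes): the away team can get 150 next round, worth 0.87 × 150 = 130.5 now; the home team offers that and keeps 19.5.
Round 4 (the away team proposes): the home team can get 19.5 next round, worth 0.73 × 19.5 = 14.235 now. The away team offers 14.235 and keeps 150 − 14.235 = 135.765.
Round 3 (the home team proposes): the away team can get 135.765 next round, worth 0.87 × 135.765 = 118.11555 now. The home team offers 118.11555 and keeps 150 − 118.11555 = 31.88445.
Round 2 (the away team proposes): the home team can get 31.88445 next round, worth 0.73 × 31.88445 = 23.2756485 now; the away team offers that and keeps 126.7243515.
Round 1 (the home team proposes): the away team can get 126.7243515 next round, worth 0.87 × 126.7243515 = 110.250185805 now; the home team offers that and keeps 39.749814195.

39.75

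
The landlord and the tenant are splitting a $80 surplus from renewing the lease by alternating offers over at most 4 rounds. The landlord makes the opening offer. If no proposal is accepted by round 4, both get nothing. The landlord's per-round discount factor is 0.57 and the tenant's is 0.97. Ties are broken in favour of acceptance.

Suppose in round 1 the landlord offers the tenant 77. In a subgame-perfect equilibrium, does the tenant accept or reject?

Accept

Work out the tenant's continuation value if the offer is rejected.
Round 4 (the tenant proposes): the landlord will accept anything ≥ 0, so the tenant offers 0 and keeps 80.
Round 3 (the landlord proposes): the tenant can get 80 next round, worth 0.97 × 80 = 77.6 now; the landlord offers that and keeps 2.4.
Round 2 (the tenant proposes): the landlord can get 2.4 next round, worth 0.57 × 2.4 = 1.368 now. The tenant offers 1.368 and keeps 80 − 1.368 = 78.632.
So by rejecting in round 1, the tenant gets 78.632 next round, worth 0.97 × 78.632 = 76.27304 now.
Offer 77 ≥ 76.27304, so the tenant accepts.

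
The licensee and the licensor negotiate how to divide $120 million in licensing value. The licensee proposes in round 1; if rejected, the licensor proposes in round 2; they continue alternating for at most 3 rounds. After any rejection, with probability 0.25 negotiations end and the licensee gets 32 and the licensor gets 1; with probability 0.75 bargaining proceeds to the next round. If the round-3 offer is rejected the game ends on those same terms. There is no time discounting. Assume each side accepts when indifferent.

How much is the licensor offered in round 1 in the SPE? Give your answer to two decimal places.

Round 3 (the licensee proposes): the licensor gets 1 if talks fail, so the licensee offers 1 and keeps 119.
Round 2 (the licensor proposes): rejecting gives the licensee an expected 0.75 × 119 + 0.25 × 32 = 97.25; the licensor offers that and keeps 22.75.
Round 1 (the licensee proposes): rejecting gives the licensor an expected 0.75 × 22.75 + 0.25 × 1 = 17.3125, so the licensee offers 17.3125, keeping 102.6875.

17.31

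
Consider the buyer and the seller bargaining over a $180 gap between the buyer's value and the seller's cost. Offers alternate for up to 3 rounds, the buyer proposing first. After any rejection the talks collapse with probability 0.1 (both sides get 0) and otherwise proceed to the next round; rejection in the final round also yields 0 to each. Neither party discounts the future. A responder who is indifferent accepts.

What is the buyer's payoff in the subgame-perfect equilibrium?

163.8

By backward induction:
Round 3 (the buyer proposes): rejection yields 0 for the seller; the buyer offers 0 and keeps 180.
Round 2 (the seller proposes): rejecting gives the buyer an expected 0.9 × 180 = 162; the seller offers that and keeps 18.
Round 1 (the buyer proposes): rejecting gives the seller an expected 0.9 × 18 = 16.2. The buyer offers 16.2 and keeps 180 − 16.2 = 163.8.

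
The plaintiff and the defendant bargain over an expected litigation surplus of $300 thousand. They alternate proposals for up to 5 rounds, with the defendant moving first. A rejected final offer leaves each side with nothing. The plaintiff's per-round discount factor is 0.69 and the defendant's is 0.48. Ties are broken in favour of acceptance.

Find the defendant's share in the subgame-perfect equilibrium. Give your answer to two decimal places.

156.71

Solve by backward induction from round 5.
Round 5 (the defendant proposes): rejection yields 0 for the plaintiff; the defendant offers 0 and keeps 300.
Round 4 (the plaintiff proposes): the defendant can get 300 next round, worth 0.48 × 300 = 144 now, so the plaintiff offers 144, keeping 156.
Round 3 (the defendant proposes): the plaintiff can get 156 next round, worth 0.69 × 156 = 107.64 now; the defendant offers that and keeps 192.36.
Round 2 (the plaintiff proposes): the defendant can get 192.36 next round, worth 0.48 × 192.36 = 92.3328 now, so the plaintiff offers 92.3328, keeping 207.6672.
Round 1 (the defendant proposes): the plaintiff can get 207.6672 next round, worth 0.69 × 207.6672 = 143.290368 now. The defendant offers 143.290368 and keeps 300 − 143.290368 = 156.709632.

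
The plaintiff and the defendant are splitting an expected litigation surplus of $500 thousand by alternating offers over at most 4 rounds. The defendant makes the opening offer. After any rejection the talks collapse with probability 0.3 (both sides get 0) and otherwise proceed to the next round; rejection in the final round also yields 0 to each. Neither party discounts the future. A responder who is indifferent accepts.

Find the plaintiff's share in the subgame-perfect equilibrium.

Round 4 (the plaintiff proposes): the defendant will accept anything ≥ 0, so the plaintiff offers 0 and keeps 500.
Round 3 (the defendant proposes): rejecting gives the plaintiff an expected 0.7 × 500 = 350, so the defendant offers 350, keeping 150.
Round 2 (the plaintiff proposes): rejecting gives the defendant an expected 0.7 × 150 = 105, so the plaintiff offers 105, keeping 395.
Round 1 (the defendant proposes): rejecting gives the plaintiff an expected 0.7 × 395 = 276.5. The defendant offers 276.5 and keeps 500 − 276.5 = 223.5.

276.5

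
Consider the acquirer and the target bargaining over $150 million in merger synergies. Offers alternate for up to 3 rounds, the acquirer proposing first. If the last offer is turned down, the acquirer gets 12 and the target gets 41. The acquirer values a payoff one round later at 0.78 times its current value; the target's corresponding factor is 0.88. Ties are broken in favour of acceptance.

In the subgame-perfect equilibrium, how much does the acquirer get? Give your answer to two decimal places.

92.82

Round 3 (the acquirer proposes): the target gets 41 if talks fail, so the acquirer offers 41 and keeps 109.
Round 2 (the target proposes): the acquirer can get 109 next round, worth 0.78 × 109 = 85.02 now, so the target offers 85.02, keeping 64.98.
Round 1 (the acquirer proposes): the target can get 64.98 next round, worth 0.88 × 64.98 = 57.1824 now. The acquirer offers 57.1824 and keeps 150 − 57.1824 = 92.8176.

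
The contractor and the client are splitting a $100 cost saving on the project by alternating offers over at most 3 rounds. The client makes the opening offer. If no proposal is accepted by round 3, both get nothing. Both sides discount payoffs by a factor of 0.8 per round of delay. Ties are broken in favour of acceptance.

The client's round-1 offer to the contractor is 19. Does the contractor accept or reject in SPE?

Accept

Work out the contractor's continuation value if the offer is rejected.
Round 3 (the client proposes): rejection yields 0 for the contractor; the client offers 0 and keeps 100.
Round 2 (the contractor proposes): the client can get 100 next round, worth 0.8 × 100 = 80 now; the contractor offers that and keeps 20.
So by rejecting in round 1, the contractor gets 20 next round, worth 0.8 × 20 = 16 now.
Offer 19 ≥ 16, so the contractor accepts.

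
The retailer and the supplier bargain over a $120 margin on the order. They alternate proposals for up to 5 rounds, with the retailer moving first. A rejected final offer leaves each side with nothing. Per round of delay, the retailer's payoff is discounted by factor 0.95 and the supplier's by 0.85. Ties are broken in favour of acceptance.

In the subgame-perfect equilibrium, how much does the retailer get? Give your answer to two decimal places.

110.78

Solve by backward induction from round 5.
Round 5 (the retailer proposes): the supplier will accept anything ≥ 0, so the retailer offers 0 and keeps 120.
Round 4 (the supplier proposes): the retailer can get 120 next round, worth 0.95 × 120 = 114 now; the supplier offers that and keeps 6.
Round 3 (the retailer proposes): the supplier can get 6 next round, worth 0.85 × 6 = 5.1 now. The retailer offers 5.1 and keeps 120 − 5.1 = 114.9.
Round 2 (the supplier proposes): the retailer can get 114.9 next round, worth 0.95 × 114.9 = 109.155 now, so the supplier offers 109.155, keeping 10.845.
Round 1 (the retailer proposes): the supplier can get 10.845 next round, worth 0.85 × 10.845 = 9.21825 now; the retailer offers that and keeps 110.78175.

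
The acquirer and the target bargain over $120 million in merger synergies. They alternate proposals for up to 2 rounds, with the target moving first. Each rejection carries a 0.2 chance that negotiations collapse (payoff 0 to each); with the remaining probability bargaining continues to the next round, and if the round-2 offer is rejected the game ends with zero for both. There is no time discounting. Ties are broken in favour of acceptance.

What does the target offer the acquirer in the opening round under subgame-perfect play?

96

By backward induction:
Round 2 (the acquirer proposes): the target will accept anything ≥ 0, so the acquirer offers 0 and keeps 120.
Round 1 (the target proposes): rejecting gives the acquirer an expected 0.8 × 120 = 96; the target offers that and keeps 24.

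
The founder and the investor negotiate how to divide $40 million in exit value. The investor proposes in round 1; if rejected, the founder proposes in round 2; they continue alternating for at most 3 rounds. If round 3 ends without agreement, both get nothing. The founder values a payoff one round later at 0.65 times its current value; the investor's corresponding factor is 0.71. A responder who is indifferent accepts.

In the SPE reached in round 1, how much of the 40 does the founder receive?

7.54

Round 3 (the investor proposes): the founder will accept anything ≥ 0, so the investor offers 0 and keeps 40.
Round 2 (the founder proposes): the investor can get 40 next round, worth 0.71 × 40 = 28.4 now; the founder offers that and keeps 11.6.
Round 1 (the investor proposes): the founder can get 11.6 next round, worth 0.65 × 11.6 = 7.54 now, so the investor offers 7.54, keeping 32.46.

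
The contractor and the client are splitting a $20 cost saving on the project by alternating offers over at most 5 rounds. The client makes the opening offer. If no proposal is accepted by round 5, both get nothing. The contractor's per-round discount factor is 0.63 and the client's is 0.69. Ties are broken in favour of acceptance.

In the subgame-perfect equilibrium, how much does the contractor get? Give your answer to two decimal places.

By backward induction:
Round 5 (the client proposes): the contractor will accept anything ≥ 0, so the client offers 0 and keeps 20.
Round 4 (the contractor proposes): the client can get 20 next round, worth 0.69 × 20 = 13.8 now, so the contractor offers 13.8, keeping 6.2.
Round 3 (the client proposes): the contractor can get 6.2 next round, worth 0.63 × 6.2 = 3.906 now, so the client offers 3.906, keeping 16.094.
Round 2 (the contractor proposes): the client can get 16.094 next round, worth 0.69 × 16.094 = 11.10486 now; the contractor offers that and keeps 8.89514.
Round 1 (the client proposes): the contractor can get 8.89514 next round, worth 0.63 × 8.89514 = 5.6039382 now; the client offers that and keeps 14.3960618.

5.60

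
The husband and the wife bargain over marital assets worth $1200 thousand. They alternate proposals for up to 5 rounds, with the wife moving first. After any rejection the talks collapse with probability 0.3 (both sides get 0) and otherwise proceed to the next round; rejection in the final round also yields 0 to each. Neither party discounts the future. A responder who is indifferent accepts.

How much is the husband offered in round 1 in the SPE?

375.48

By backward induction:
Round 5 (the wife proposes): rejection yields 0 for the husband; the wife offers 0 and keeps 1200.
Round 4 (the husband proposes): rejecting gives the wife an expected 0.7 × 1200 = 840; the husband offers that and keeps 360.
Round 3 (the wife proposes): rejecting gives the husband an expected 0.7 × 360 = 252; the wife offers that and keeps 948.
Round 2 (the husband proposes): rejecting gives the wife an expected 0.7 × 948 = 663.6; the husband offers that and keeps 536.4.
Round 1 (the wife proposes): rejecting gives the husband an expected 0.7 × 536.4 = 375.48; the wife offers that and keeps 824.52.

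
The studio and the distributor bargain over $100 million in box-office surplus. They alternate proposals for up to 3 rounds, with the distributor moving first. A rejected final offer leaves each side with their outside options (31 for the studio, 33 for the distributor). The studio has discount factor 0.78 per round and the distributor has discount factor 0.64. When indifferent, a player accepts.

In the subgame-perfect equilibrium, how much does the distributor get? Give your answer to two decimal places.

56.44

By backward induction:
Round 3 (the distributor proposes): the studio gets 31 if talks fail, so the distributor offers 31 and keeps 69.
Round 2 (the studio proposes): the distributor can get 69 next round, worth 0.64 × 69 = 44.16 now, so the studio offers 44.16, keeping 55.84.
Round 1 (the distributor proposes): the studio can get 55.84 next round, worth 0.78 × 55.84 = 43.5552 now; the distributor offers that and keeps 56.4448.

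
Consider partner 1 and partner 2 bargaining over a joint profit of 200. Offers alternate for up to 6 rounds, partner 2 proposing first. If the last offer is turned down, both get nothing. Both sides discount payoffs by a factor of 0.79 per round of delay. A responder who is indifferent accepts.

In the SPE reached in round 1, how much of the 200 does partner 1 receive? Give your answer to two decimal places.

115.43

Solve by backward induction from round 6.
Round 6 (partner 1 proposes): rejection yields 0 for partner 2; partner 1 offers 0 and keeps 200.
Round 5 (partner 2 proposes): partner 1 can get 200 next round, worth 0.79 × 200 = 158 now. Partner 2 offers 158 and keeps 200 − 158 = 42.
Round 4 (partner 1 proposes): partner 2 can get 42 next round, worth 0.79 × 42 = 33.18 now. Partner 1 offers 33.18 and keeps 200 − 33.18 = 166.82.
Round 3 (partner 2 proposes): partner 1 can get 166.82 next round, worth 0.79 × 166.82 = 131.7878 now. Partner 2 offers 131.7878 and keeps 200 − 131.7878 = 68.2122.
Round 2 (partner 1 proposes): partner 2 can get 68.2122 next round, worth 0.79 × 68.2122 = 53.887638 now; partner 1 offers that and keeps 146.112362.
Round 1 (partner 2 proposes): partner 1 can get 146.112362 next round, worth 0.79 × 146.112362 = 115.42876598 now, so partner 2 offers 115.42876598, keeping 84.57123402.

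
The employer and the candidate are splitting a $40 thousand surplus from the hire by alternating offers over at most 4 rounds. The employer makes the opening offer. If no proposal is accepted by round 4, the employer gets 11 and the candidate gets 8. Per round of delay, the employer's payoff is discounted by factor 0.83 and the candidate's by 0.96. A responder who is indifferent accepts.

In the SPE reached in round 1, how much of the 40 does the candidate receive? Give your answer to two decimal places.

Work backward from the last round.
Round 4 (the candidate proposes): the employer gets 11 if talks fail, so the candidate offers 11 and keeps 29.
Round 3 (the employer proposes): the candidate can get 29 next round, worth 0.96 × 29 = 27.84 now; the employer offers that and keeps 12.16.
Round 2 (the candidate proposes): the employer can get 12.16 next round, worth 0.83 × 12.16 = 10.0928 now; the candidate offers that and keeps 29.9072.
Round 1 (the employer proposes): the candidate can get 29.9072 next round, worth 0.96 × 29.9072 = 28.710912 now; the employer offers that and keeps 11.289088.

28.71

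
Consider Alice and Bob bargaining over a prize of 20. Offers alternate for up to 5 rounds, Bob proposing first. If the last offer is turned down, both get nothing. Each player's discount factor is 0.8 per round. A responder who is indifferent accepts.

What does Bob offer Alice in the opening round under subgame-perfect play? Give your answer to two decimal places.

5.25

Round 5 (Bob proposes): Alice will accept anything ≥ 0, so Bob offers 0 and keeps 20.
Round 4 (Alice proposes): Bob can get 20 next round, worth 0.8 × 20 = 16 now; Alice offers that and keeps 4.
Round 3 (Bob proposes): Alice can get 4 next round, worth 0.8 × 4 = 3.2 now, so Bob offers 3.2, keeping 16.8.
Round 2 (Alice proposes): Bob can get 16.8 next round, worth 0.8 × 16.8 = 13.44 now; Alice offers that and keeps 6.56.
Round 1 (Bob proposes): Alice can get 6.56 next round, worth 0.8 × 6.56 = 5.248 now, so Bob offers 5.248, keeping 14.752.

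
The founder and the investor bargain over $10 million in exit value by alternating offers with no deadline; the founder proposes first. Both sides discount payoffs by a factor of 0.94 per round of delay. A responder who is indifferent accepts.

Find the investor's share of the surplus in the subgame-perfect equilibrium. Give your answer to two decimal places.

Let x be the founder's share when the founder proposes and y be the investor's share when the investor proposes.
The investor accepts iff offered ≥ 0.94·y, so x = 10 − 0.94y. Symmetrically y = 10 − 0.94x.
Substituting: x = 10 − 0.94(10 − 0.94x), giving x(1 − 0.94·0.94) = 10(1 − 0.94).
So x = 10 × 0.06 / 0.1164 ≈ 5.1546, and the investor receives 10 − x ≈ 4.8454.

4.85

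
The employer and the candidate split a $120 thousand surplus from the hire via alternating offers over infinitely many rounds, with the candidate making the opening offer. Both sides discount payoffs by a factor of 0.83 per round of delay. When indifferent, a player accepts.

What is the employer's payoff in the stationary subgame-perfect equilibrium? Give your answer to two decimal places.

54.43

When the candidate proposes, the employer accepts any offer worth at least 0.83 times what the employer would get by proposing next round; and vice versa.
This gives x = 120 − 0.83y and y = 120 − 0.83x, where x and y are each side's share when it proposes.
Hence (1 − 0.83·0.83)x = 120(1 − 0.83), i.e. 0.3111·x = 20.4.
x ≈ 65.5738; the employer's share is 120 − x ≈ 54.4262.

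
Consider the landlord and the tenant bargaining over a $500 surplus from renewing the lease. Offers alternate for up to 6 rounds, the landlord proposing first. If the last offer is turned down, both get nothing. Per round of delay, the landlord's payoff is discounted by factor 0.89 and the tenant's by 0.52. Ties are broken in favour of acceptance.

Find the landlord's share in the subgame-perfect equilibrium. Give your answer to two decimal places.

Round 6 (the tenant proposes): rejection yields 0 for the landlord; the tenant offers 0 and keeps 500.
Round 5 (the landlord proposes): the tenant can get 500 next round, worth 0.52 × 500 = 260 now. The landlord offers 260 and keeps 500 − 260 = 240.
Round 4 (the tenant proposes): the landlord can get 240 next round, worth 0.89 × 240 = 213.6 now. The tenant offers 213.6 and keeps 500 − 213.6 = 286.4.
Round 3 (the landlord proposes): the tenant can get 286.4 next round, worth 0.52 × 286.4 = 148.928 now; the landlord offers that and keeps 351.072.
Round 2 (the tenant proposes): the landlord can get 351.072 next round, worth 0.89 × 351.072 = 312.45408 now; the tenant offers that and keeps 187.54592.
Round 1 (the landlord proposes): the tenant can get 187.54592 next round, worth 0.52 × 187.54592 = 97.5238784 now; the landlord offers that and keeps 402.4761216.

402.48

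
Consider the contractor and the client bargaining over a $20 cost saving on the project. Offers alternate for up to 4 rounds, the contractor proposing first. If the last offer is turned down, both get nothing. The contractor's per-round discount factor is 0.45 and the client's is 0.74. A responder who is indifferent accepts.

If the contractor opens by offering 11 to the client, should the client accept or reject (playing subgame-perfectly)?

Round 4 (the client proposes): the contractor will accept anything ≥ 0, so the client offers 0 and keeps 20.
Round 3 (the contractor proposes): the client can get 20 next round, worth 0.74 × 20 = 14.8 now, so the contractor offers 14.8, keeping 5.2.
Round 2 (the client proposes): the contractor can get 5.2 next round, worth 0.45 × 5.2 = 2.34 now. The client offers 2.34 and keeps 20 − 2.34 = 17.66.
So by rejecting in round 1, the client gets 17.66 next round, worth 0.74 × 17.66 = 13.0684 now.
Offer 11 < 13.0684, so the client rejects.

Reject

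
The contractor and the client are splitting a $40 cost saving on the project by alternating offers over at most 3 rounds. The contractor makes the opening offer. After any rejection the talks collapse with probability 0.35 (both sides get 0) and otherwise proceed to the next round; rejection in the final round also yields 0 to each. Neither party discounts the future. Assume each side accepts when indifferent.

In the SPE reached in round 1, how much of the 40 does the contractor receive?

30.9

Round 3 (the contractor proposes): rejection yields 0 for the client; the contractor offers 0 and keeps 40.
Round 2 (the client proposes): rejecting gives the contractor an expected 0.65 × 40 = 26; the client offers that and keeps 14.
Round 1 (the contractor proposes): rejecting gives the client an expected 0.65 × 14 = 9.1; the contractor offers that and keeps 30.9.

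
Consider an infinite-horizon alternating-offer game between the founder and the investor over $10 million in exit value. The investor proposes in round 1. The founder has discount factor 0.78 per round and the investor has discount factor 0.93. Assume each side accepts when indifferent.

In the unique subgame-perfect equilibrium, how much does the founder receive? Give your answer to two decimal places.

In a stationary SPE each proposer offers the other exactly their discounted continuation value.
If the investor keeps x when proposing and the founder keeps y when proposing, then x = 10 − 0.78y and y = 10 − 0.93x.
Solving: x = 10(1 − 0.78) / (1 − 0.93·0.78) = 2.2 / 0.2746 ≈ 8.0117.
The founder gets 10 − 8.0117 ≈ 1.9883.

1.99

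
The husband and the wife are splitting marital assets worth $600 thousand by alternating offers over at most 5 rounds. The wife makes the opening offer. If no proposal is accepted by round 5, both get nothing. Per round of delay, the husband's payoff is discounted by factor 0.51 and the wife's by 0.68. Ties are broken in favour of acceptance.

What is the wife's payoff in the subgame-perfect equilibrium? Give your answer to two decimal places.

468.12

Solve by backward induction from round 5.
Round 5 (the wife proposes): rejection yields 0 for the husband; the wife offers 0 and keeps 600.
Round 4 (the husband proposes): the wife can get 600 next round, worth 0.68 × 600 = 408 now; the husband offers that and keeps 192.
Round 3 (the wife proposes): the husband can get 192 next round, worth 0.51 × 192 = 97.92 now; the wife offers that and keeps 502.08.
Round 2 (the husband proposes): the wife can get 502.08 next round, worth 0.68 × 502.08 = 341.4144 now, so the husband offers 341.4144, keeping 258.5856.
Round 1 (the wife proposes): the husband can get 258.5856 next round, worth 0.51 × 258.5856 = 131.878656 now. The wife offers 131.878656 and keeps 600 − 131.878656 = 468.121344.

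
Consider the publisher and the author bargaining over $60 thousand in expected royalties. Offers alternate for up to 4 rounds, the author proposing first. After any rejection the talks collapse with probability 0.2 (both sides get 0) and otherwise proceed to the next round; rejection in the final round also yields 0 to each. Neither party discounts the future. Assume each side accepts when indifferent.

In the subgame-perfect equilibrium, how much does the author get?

19.68

Round 4 (the publisher proposes): rejection yields 0 for the author; the publisher offers 0 and keeps 60.
Round 3 (the author proposes): rejecting gives the publisher an expected 0.8 × 60 = 48. The author offers 48 and keeps 60 − 48 = 12.
Round 2 (the publisher proposes): rejecting gives the author an expected 0.8 × 12 = 9.6; the publisher offers that and keeps 50.4.
Round 1 (the author proposes): rejecting gives the publisher an expected 0.8 × 50.4 = 40.32, so the author offers 40.32, keeping 19.68.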